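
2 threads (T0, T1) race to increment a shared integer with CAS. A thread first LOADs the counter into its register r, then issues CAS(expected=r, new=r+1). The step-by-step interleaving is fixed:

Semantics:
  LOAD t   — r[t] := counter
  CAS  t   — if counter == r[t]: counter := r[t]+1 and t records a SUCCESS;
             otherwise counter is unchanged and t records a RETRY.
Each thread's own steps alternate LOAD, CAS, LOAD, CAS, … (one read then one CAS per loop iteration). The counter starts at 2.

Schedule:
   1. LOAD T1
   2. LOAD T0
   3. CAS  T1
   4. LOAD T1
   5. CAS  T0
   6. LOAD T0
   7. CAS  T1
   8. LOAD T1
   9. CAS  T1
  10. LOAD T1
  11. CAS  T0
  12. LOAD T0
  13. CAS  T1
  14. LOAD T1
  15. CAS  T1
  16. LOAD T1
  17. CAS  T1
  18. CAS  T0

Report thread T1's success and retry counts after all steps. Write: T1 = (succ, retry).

T1 = (6, 0)

#1 T1 reads 2
#2 T0 reads 2
#3 T1 CAS(2→3) writes; counter now 3
#4 T1 reads 3
#5 T0 CAS(2→3) fails; counter now 3
#6 T0 reads 3
#7 T1 CAS(3→4) writes; counter now 4
#8 T1 reads 4
#9 T1 CAS(4→5) writes; counter now 5
#10 T1 reads 5
#11 T0 CAS(3→4) fails; counter now 5
#12 T0 reads 5
#13 T1 CAS(5→6) writes; counter now 6
#14 T1 reads 6
#15 T1 CAS(6→7) writes; counter now 7
#16 T1 reads 7
#17 T1 CAS(7→8) writes; counter now 8
#18 T0 CAS(5→6) fails; counter now 8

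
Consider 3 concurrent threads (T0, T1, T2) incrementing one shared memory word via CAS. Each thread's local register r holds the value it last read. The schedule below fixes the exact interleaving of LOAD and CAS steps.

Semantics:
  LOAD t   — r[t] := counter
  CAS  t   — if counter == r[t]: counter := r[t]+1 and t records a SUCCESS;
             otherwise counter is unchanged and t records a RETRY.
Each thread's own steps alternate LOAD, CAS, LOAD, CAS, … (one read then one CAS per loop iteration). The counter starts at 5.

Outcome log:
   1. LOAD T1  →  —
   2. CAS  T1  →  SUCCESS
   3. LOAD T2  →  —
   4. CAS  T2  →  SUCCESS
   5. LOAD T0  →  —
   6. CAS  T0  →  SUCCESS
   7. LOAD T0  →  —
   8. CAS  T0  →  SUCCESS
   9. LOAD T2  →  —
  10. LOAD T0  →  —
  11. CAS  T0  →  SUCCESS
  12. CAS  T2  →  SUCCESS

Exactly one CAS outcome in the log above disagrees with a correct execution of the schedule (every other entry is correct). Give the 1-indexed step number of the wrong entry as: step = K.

step = 12

Re-executing:
T1 LOAD — after: cnt=5, r=5 — load
T1 CAS — after: cnt=6, r=5 — ok
T2 LOAD — after: cnt=6, r=6 — load
T2 CAS — after: cnt=7, r=6 — ok
T0 LOAD — after: cnt=7, r=7 — load
T0 CAS — after: cnt=8, r=7 — ok
T0 LOAD — after: cnt=8, r=8 — load
T0 CAS — after: cnt=9, r=8 — ok
T2 LOAD — after: cnt=9, r=9 — load
T0 LOAD — after: cnt=9, r=9 — load
T0 CAS — after: cnt=10, r=9 — ok
T2 CAS — after: cnt=10, r=9 — retry
Log disagrees first at step 12.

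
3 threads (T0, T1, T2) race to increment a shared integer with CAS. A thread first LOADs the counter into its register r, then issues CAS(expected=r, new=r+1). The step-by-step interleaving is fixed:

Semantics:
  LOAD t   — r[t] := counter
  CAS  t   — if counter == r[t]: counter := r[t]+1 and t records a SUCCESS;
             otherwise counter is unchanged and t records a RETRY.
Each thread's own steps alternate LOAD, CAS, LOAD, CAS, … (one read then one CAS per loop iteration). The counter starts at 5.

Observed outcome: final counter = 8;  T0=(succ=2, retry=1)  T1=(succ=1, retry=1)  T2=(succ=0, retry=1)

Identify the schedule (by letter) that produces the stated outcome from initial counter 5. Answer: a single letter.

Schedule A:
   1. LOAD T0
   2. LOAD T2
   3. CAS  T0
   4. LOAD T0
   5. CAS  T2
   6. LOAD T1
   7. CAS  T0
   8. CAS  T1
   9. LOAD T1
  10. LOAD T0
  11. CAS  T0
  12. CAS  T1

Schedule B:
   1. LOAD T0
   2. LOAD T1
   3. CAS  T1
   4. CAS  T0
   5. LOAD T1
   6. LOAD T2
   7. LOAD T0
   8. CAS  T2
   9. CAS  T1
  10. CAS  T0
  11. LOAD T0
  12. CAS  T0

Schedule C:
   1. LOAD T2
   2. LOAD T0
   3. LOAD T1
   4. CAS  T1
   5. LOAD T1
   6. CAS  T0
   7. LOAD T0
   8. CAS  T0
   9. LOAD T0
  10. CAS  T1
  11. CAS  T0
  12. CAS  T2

Simulating candidate C:
1. LOAD T2 → mem=5 r[T2]=5 [LOAD]
2. LOAD T0 → mem=5 r[T0]=5 [LOAD]
3. LOAD T1 → mem=5 r[T1]=5 [LOAD]
4. CAS T1 → mem=6 r[T1]=5 [OK]
5. LOAD T1 → mem=6 r[T1]=6 [LOAD]
6. CAS T0 → mem=6 r[T0]=5 [RETRY]
7. LOAD T0 → mem=6 r[T0]=6 [LOAD]
8. CAS T0 → mem=7 r[T0]=6 [OK]
9. LOAD T0 → mem=7 r[T0]=7 [LOAD]
10. CAS T1 → mem=7 r[T1]=6 [RETRY]
11. CAS T0 → mem=8 r[T0]=7 [OK]
12. CAS T2 → mem=8 r[T2]=5 [RETRY]

C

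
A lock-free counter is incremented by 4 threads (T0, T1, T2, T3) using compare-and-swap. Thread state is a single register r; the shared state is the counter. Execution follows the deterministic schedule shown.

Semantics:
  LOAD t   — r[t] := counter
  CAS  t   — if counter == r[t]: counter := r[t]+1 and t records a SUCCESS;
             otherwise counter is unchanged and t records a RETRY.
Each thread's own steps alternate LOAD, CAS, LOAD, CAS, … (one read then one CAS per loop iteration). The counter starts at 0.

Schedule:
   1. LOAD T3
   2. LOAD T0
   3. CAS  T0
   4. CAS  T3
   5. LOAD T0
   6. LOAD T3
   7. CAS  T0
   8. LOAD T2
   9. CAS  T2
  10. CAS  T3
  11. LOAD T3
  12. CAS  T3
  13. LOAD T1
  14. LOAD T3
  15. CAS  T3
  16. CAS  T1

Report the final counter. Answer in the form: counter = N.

counter = 5

   1) LOAD T3:  M=0  r_T3=0
   2) LOAD T0:  M=0  r_T0=0
   3) CAS  T0:  M=1  r_T0=0 ✓
   4) CAS  T3:  M=1  r_T3=0 ✗
   5) LOAD T0:  M=1  r_T0=1
   6) LOAD T3:  M=1  r_T3=1
   7) CAS  T0:  M=2  r_T0=1 ✓
   8) LOAD T2:  M=2  r_T2=2
   9) CAS  T2:  M=3  r_T2=2 ✓
  10) CAS  T3:  M=3  r_T3=1 ✗
  11) LOAD T3:  M=3  r_T3=3
  12) CAS  T3:  M=4  r_T3=3 ✓
  13) LOAD T1:  M=4  r_T1=4
  14) LOAD T3:  M=4  r_T3=4
  15) CAS  T3:  M=5  r_T3=4 ✓
  16) CAS  T1:  M=5  r_T1=4 ✗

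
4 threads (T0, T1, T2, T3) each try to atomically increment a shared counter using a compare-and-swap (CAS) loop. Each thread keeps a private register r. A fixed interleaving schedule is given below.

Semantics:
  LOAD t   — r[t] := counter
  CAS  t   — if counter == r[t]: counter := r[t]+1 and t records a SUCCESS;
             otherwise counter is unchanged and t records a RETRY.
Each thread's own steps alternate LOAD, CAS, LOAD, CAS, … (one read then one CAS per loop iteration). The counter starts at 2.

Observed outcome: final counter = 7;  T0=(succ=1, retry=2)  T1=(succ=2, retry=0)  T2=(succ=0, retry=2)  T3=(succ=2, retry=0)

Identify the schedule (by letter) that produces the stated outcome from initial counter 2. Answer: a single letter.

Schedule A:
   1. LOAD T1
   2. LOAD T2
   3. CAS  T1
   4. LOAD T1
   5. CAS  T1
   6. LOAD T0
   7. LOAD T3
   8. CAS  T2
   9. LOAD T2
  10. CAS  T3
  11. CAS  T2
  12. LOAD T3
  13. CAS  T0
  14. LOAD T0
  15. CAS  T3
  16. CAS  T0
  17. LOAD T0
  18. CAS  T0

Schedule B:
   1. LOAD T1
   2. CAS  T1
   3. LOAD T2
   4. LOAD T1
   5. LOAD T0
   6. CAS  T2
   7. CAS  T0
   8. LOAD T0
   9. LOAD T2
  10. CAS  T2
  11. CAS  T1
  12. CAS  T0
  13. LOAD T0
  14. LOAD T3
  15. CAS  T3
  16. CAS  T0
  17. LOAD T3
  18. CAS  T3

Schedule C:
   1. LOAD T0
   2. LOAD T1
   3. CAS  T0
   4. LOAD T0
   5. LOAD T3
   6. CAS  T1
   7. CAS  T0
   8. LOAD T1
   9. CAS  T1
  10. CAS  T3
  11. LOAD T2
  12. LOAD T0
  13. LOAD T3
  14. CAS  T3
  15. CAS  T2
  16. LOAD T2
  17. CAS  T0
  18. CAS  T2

A

Simulating candidate A:
   1) LOAD T1:  M=2  r_T1=2
   2) LOAD T2:  M=2  r_T2=2
   3) CAS  T1:  M=3  r_T1=2 ✓
   4) LOAD T1:  M=3  r_T1=3
   5) CAS  T1:  M=4  r_T1=3 ✓
   6) LOAD T0:  M=4  r_T0=4
   7) LOAD T3:  M=4  r_T3=4
   8) CAS  T2:  M=4  r_T2=2 ✗
   9) LOAD T2:  M=4  r_T2=4
  10) CAS  T3:  M=5  r_T3=4 ✓
  11) CAS  T2:  M=5  r_T2=4 ✗
  12) LOAD T3:  M=5  r_T3=5
  13) CAS  T0:  M=5  r_T0=4 ✗
  14) LOAD T0:  M=5  r_T0=5
  15) CAS  T3:  M=6  r_T3=5 ✓
  16) CAS  T0:  M=6  r_T0=5 ✗
  17) LOAD T0:  M=6  r_T0=6
  18) CAS  T0:  M=7  r_T0=6 ✓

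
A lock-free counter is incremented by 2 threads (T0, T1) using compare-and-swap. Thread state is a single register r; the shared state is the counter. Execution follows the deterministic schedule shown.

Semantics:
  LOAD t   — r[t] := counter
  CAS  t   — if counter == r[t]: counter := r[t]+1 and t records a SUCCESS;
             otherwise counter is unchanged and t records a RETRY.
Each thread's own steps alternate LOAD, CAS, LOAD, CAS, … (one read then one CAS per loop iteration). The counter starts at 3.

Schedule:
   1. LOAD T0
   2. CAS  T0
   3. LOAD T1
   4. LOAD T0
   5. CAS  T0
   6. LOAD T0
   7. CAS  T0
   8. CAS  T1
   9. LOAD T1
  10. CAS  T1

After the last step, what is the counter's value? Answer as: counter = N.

#1 T0 reads 3
#2 T0 CAS(3→4) writes; counter now 4
#3 T1 reads 4
#4 T0 reads 4
#5 T0 CAS(4→5) writes; counter now 5
#6 T0 reads 5
#7 T0 CAS(5→6) writes; counter now 6
#8 T1 CAS(4→5) fails; counter now 6
#9 T1 reads 6
#10 T1 CAS(6→7) writes; counter now 7

counter = 7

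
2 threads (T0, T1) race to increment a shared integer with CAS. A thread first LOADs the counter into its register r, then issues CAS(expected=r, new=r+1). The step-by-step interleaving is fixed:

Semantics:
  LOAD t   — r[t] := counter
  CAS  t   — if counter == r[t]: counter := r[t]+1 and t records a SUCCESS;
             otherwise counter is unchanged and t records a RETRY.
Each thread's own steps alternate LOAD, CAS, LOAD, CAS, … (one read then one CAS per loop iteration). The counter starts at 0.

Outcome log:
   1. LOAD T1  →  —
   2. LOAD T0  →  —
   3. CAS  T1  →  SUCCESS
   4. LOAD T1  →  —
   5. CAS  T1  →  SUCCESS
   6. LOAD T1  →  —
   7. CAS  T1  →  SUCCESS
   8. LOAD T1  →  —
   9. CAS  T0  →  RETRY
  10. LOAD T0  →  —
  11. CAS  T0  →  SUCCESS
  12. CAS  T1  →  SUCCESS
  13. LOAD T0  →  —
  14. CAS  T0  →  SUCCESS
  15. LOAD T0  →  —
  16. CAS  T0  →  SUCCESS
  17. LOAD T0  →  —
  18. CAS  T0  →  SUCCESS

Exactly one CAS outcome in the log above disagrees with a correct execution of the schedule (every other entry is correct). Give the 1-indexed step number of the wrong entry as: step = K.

Re-executing:
T1 LOAD — after: cnt=0, r=0 — load
T0 LOAD — after: cnt=0, r=0 — load
T1 CAS — after: cnt=1, r=0 — ok
T1 LOAD — after: cnt=1, r=1 — load
T1 CAS — after: cnt=2, r=1 — ok
T1 LOAD — after: cnt=2, r=2 — load
T1 CAS — after: cnt=3, r=2 — ok
T1 LOAD — after: cnt=3, r=3 — load
T0 CAS — after: cnt=3, r=0 — retry
T0 LOAD — after: cnt=3, r=3 — load
T0 CAS — after: cnt=4, r=3 — ok
T1 CAS — after: cnt=4, r=3 — retry
T0 LOAD — after: cnt=4, r=4 — load
T0 CAS — after: cnt=5, r=4 — ok
T0 LOAD — after: cnt=5, r=5 — load
T0 CAS — after: cnt=6, r=5 — ok
T0 LOAD — after: cnt=6, r=6 — load
T0 CAS — after: cnt=7, r=6 — ok
Mismatch at 12.

step = 12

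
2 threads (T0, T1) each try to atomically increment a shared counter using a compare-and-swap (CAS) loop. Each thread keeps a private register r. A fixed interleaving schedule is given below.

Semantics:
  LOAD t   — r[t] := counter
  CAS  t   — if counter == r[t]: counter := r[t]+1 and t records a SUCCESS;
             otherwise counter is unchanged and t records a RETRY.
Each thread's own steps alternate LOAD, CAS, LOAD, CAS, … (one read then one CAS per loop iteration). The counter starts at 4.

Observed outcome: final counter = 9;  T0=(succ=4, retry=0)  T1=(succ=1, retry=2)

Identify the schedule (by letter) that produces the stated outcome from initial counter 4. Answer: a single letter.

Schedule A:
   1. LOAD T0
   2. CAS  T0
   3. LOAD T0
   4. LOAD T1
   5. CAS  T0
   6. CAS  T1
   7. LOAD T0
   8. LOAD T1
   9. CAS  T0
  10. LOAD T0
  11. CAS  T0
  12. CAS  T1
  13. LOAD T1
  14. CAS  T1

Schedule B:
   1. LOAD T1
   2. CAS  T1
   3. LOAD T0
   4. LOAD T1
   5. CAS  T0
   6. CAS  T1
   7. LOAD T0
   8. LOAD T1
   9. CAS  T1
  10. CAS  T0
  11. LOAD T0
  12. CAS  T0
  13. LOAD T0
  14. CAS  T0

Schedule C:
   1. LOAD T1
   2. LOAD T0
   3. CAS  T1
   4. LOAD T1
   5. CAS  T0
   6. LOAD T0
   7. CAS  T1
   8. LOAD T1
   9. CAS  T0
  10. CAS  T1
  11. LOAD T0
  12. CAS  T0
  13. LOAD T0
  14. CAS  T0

Simulating candidate A:
[1] T0.load  rd  (counter 4, T0.r 4)
[2] T0.cas  hit  (counter 5, T0.r 4)
[3] T0.load  rd  (counter 5, T0.r 5)
[4] T1.load  rd  (counter 5, T1.r 5)
[5] T0.cas  hit  (counter 6, T0.r 5)
[6] T1.cas  miss  (counter 6, T1.r 5)
[7] T0.load  rd  (counter 6, T0.r 6)
[8] T1.load  rd  (counter 6, T1.r 6)
[9] T0.cas  hit  (counter 7, T0.r 6)
[10] T0.load  rd  (counter 7, T0.r 7)
[11] T0.cas  hit  (counter 8, T0.r 7)
[12] T1.cas  miss  (counter 8, T1.r 6)
[13] T1.load  rd  (counter 8, T1.r 8)
[14] T1.cas  hit  (counter 9, T1.r 8)

A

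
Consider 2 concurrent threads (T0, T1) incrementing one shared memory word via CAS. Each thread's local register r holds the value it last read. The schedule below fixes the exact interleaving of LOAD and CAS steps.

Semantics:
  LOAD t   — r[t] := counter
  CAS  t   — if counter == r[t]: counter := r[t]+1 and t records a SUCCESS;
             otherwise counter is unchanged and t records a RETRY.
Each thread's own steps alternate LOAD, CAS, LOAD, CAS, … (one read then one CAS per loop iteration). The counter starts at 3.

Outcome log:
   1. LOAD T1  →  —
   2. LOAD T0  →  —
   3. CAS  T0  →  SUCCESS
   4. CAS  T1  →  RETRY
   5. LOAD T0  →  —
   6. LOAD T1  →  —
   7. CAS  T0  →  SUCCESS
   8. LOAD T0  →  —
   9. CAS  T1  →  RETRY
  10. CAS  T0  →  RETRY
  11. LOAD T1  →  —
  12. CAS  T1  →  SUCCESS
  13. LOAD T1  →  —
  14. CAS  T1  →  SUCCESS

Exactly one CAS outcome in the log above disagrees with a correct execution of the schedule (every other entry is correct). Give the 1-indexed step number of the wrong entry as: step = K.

step = 10

Reference trace:
step 1: T1 LOAD ⇒ load; ctr=3 reg=3
step 2: T0 LOAD ⇒ load; ctr=3 reg=3
step 3: T0 CAS ⇒ ok; ctr=4 reg=3
step 4: T1 CAS ⇒ retry; ctr=4 reg=3
step 5: T0 LOAD ⇒ load; ctr=4 reg=4
step 6: T1 LOAD ⇒ load; ctr=4 reg=4
step 7: T0 CAS ⇒ ok; ctr=5 reg=4
step 8: T0 LOAD ⇒ load; ctr=5 reg=5
step 9: T1 CAS ⇒ retry; ctr=5 reg=4
step 10: T0 CAS ⇒ ok; ctr=6 reg=5
step 11: T1 LOAD ⇒ load; ctr=6 reg=6
step 12: T1 CAS ⇒ ok; ctr=7 reg=6
step 13: T1 LOAD ⇒ load; ctr=7 reg=7
step 14: T1 CAS ⇒ ok; ctr=8 reg=7
Mismatch at 10.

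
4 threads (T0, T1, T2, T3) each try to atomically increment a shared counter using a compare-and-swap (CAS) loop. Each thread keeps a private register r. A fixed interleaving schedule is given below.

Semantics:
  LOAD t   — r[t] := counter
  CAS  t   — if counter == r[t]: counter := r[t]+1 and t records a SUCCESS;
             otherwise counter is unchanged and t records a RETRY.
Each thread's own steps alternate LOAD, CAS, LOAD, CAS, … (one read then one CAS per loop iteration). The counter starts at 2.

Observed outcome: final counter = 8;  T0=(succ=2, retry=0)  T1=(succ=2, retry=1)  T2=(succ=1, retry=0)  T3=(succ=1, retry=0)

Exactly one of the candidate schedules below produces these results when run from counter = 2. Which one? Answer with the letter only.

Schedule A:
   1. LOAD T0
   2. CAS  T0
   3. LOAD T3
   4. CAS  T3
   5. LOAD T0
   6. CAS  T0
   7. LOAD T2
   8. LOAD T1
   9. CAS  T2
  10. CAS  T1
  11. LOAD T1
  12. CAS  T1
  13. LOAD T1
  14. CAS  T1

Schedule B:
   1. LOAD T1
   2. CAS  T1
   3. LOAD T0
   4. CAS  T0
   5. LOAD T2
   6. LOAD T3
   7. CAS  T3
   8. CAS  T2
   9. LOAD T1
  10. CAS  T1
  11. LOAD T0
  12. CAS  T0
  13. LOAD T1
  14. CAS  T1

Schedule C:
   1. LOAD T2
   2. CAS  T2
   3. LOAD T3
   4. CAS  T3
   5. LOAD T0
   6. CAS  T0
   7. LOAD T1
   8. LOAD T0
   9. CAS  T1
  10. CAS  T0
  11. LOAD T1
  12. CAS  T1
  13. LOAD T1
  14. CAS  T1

A

Run A:
1. LOAD T0 → mem=2 r[T0]=2 [LOAD]
2. CAS T0 → mem=3 r[T0]=2 [OK]
3. LOAD T3 → mem=3 r[T3]=3 [LOAD]
4. CAS T3 → mem=4 r[T3]=3 [OK]
5. LOAD T0 → mem=4 r[T0]=4 [LOAD]
6. CAS T0 → mem=5 r[T0]=4 [OK]
7. LOAD T2 → mem=5 r[T2]=5 [LOAD]
8. LOAD T1 → mem=5 r[T1]=5 [LOAD]
9. CAS T2 → mem=6 r[T2]=5 [OK]
10. CAS T1 → mem=6 r[T1]=5 [RETRY]
11. LOAD T1 → mem=6 r[T1]=6 [LOAD]
12. CAS T1 → mem=7 r[T1]=6 [OK]
13. LOAD T1 → mem=7 r[T1]=7 [LOAD]
14. CAS T1 → mem=8 r[T1]=7 [OK]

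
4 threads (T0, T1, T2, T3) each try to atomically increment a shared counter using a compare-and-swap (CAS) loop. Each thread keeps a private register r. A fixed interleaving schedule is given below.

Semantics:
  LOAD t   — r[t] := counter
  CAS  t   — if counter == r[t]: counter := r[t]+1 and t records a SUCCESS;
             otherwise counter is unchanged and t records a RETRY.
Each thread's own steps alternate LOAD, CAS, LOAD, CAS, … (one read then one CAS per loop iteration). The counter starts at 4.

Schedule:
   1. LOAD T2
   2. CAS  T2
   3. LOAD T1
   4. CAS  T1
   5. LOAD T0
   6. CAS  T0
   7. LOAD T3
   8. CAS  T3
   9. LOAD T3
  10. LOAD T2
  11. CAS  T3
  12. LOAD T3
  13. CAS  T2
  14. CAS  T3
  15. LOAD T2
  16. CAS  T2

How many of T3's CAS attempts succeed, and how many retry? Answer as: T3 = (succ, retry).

T3 = (3, 0)

1. LOAD T2 → mem=4 r[T2]=4 [LOAD]
2. CAS T2 → mem=5 r[T2]=4 [OK]
3. LOAD T1 → mem=5 r[T1]=5 [LOAD]
4. CAS T1 → mem=6 r[T1]=5 [OK]
5. LOAD T0 → mem=6 r[T0]=6 [LOAD]
6. CAS T0 → mem=7 r[T0]=6 [OK]
7. LOAD T3 → mem=7 r[T3]=7 [LOAD]
8. CAS T3 → mem=8 r[T3]=7 [OK]
9. LOAD T3 → mem=8 r[T3]=8 [LOAD]
10. LOAD T2 → mem=8 r[T2]=8 [LOAD]
11. CAS T3 → mem=9 r[T3]=8 [OK]
12. LOAD T3 → mem=9 r[T3]=9 [LOAD]
13. CAS T2 → mem=9 r[T2]=8 [RETRY]
14. CAS T3 → mem=10 r[T3]=9 [OK]
15. LOAD T2 → mem=10 r[T2]=10 [LOAD]
16. CAS T2 → mem=11 r[T2]=10 [OK]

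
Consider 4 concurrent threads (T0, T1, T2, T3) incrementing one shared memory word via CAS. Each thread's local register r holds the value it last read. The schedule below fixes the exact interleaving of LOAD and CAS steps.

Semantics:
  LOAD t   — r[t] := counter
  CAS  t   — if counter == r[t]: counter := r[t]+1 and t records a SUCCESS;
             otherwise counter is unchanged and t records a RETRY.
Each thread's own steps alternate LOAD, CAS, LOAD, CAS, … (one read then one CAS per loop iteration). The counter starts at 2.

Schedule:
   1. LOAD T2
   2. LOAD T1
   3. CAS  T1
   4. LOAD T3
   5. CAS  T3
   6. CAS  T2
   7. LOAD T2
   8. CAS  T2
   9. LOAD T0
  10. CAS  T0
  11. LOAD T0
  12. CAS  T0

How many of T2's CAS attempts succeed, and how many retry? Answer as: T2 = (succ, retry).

   1) LOAD T2:  M=2  r_T2=2
   2) LOAD T1:  M=2  r_T1=2
   3) CAS  T1:  M=3  r_T1=2 ✓
   4) LOAD T3:  M=3  r_T3=3
   5) CAS  T3:  M=4  r_T3=3 ✓
   6) CAS  T2:  M=4  r_T2=2 ✗
   7) LOAD T2:  M=4  r_T2=4
   8) CAS  T2:  M=5  r_T2=4 ✓
   9) LOAD T0:  M=5  r_T0=5
  10) CAS  T0:  M=6  r_T0=5 ✓
  11) LOAD T0:  M=6  r_T0=6
  12) CAS  T0:  M=7  r_T0=6 ✓

T2 = (1, 1)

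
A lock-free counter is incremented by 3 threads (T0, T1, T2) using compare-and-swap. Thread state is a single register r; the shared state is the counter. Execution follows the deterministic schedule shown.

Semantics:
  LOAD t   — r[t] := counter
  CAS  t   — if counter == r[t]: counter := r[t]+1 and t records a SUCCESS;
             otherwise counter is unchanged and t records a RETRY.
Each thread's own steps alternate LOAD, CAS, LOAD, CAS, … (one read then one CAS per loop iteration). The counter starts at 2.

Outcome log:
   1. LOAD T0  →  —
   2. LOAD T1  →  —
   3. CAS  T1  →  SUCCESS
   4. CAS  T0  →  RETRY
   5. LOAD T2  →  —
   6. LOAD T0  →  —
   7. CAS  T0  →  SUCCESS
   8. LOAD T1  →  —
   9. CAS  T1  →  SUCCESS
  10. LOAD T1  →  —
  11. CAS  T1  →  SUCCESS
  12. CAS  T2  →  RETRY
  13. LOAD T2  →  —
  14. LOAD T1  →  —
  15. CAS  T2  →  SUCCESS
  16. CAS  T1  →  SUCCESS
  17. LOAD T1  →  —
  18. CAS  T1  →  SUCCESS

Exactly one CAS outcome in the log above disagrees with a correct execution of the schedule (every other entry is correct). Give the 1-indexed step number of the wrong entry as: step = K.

step = 16

Reference trace:
[1] T0.load  rd  (counter 2, T0.r 2)
[2] T1.load  rd  (counter 2, T1.r 2)
[3] T1.cas  hit  (counter 3, T1.r 2)
[4] T0.cas  miss  (counter 3, T0.r 2)
[5] T2.load  rd  (counter 3, T2.r 3)
[6] T0.load  rd  (counter 3, T0.r 3)
[7] T0.cas  hit  (counter 4, T0.r 3)
[8] T1.load  rd  (counter 4, T1.r 4)
[9] T1.cas  hit  (counter 5, T1.r 4)
[10] T1.load  rd  (counter 5, T1.r 5)
[11] T1.cas  hit  (counter 6, T1.r 5)
[12] T2.cas  miss  (counter 6, T2.r 3)
[13] T2.load  rd  (counter 6, T2.r 6)
[14] T1.load  rd  (counter 6, T1.r 6)
[15] T2.cas  hit  (counter 7, T2.r 6)
[16] T1.cas  miss  (counter 7, T1.r 6)
[17] T1.load  rd  (counter 7, T1.r 7)
[18] T1.cas  hit  (counter 8, T1.r 7)
Log disagrees first at step 16.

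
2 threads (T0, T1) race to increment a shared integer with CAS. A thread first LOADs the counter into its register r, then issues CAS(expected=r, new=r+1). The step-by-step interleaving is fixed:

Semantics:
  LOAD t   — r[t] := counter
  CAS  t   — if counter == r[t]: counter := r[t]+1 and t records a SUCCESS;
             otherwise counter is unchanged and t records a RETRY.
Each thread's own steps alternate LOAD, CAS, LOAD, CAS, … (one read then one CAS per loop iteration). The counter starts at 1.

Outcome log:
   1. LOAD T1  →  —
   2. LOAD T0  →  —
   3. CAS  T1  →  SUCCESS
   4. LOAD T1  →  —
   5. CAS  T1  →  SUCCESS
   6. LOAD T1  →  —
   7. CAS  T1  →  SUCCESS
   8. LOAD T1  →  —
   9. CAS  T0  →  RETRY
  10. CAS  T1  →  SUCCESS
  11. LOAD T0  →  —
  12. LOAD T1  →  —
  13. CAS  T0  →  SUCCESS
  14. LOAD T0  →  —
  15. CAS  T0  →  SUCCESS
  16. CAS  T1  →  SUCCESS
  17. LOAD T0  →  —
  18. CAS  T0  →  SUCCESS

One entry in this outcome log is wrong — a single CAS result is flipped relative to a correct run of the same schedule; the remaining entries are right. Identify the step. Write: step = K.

Re-executing:
step 1: T1 LOAD ⇒ load; ctr=1 reg=1
step 2: T0 LOAD ⇒ load; ctr=1 reg=1
step 3: T1 CAS ⇒ ok; ctr=2 reg=1
step 4: T1 LOAD ⇒ load; ctr=2 reg=2
step 5: T1 CAS ⇒ ok; ctr=3 reg=2
step 6: T1 LOAD ⇒ load; ctr=3 reg=3
step 7: T1 CAS ⇒ ok; ctr=4 reg=3
step 8: T1 LOAD ⇒ load; ctr=4 reg=4
step 9: T0 CAS ⇒ retry; ctr=4 reg=1
step 10: T1 CAS ⇒ ok; ctr=5 reg=4
step 11: T0 LOAD ⇒ load; ctr=5 reg=5
step 12: T1 LOAD ⇒ load; ctr=5 reg=5
step 13: T0 CAS ⇒ ok; ctr=6 reg=5
step 14: T0 LOAD ⇒ load; ctr=6 reg=6
step 15: T0 CAS ⇒ ok; ctr=7 reg=6
step 16: T1 CAS ⇒ retry; ctr=7 reg=5
step 17: T0 LOAD ⇒ load; ctr=7 reg=7
step 18: T0 CAS ⇒ ok; ctr=8 reg=7
Mismatch at 16.

step = 16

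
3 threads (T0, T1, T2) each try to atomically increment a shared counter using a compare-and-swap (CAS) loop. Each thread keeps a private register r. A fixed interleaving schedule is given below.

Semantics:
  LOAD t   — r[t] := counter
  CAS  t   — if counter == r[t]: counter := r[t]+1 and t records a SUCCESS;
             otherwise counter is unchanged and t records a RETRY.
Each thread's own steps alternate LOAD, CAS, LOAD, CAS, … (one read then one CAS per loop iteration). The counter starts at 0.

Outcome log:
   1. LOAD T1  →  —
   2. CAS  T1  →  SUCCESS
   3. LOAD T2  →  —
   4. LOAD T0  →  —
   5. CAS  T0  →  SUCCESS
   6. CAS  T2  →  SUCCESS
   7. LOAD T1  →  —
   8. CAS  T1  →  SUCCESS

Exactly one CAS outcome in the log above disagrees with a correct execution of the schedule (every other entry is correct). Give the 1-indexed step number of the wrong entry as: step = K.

Re-executing:
step 1: T1 LOAD ⇒ load; ctr=0 reg=0
step 2: T1 CAS ⇒ ok; ctr=1 reg=0
step 3: T2 LOAD ⇒ load; ctr=1 reg=1
step 4: T0 LOAD ⇒ load; ctr=1 reg=1
step 5: T0 CAS ⇒ ok; ctr=2 reg=1
step 6: T2 CAS ⇒ retry; ctr=2 reg=1
step 7: T1 LOAD ⇒ load; ctr=2 reg=2
step 8: T1 CAS ⇒ ok; ctr=3 reg=2
Flip is step 6.

step = 6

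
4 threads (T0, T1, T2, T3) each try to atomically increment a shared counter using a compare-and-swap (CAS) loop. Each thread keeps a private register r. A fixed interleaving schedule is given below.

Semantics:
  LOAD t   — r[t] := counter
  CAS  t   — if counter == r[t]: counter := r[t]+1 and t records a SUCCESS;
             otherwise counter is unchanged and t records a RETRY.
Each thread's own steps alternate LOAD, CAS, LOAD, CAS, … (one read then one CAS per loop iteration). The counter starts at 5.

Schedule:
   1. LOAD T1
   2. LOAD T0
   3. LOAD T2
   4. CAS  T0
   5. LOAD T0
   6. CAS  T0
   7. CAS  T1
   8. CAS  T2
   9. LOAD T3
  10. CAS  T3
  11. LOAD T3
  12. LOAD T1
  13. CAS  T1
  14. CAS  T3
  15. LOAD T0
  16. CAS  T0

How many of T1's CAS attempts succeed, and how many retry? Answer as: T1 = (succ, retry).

T1 = (1, 1)

T1 LOAD — after: cnt=5, r=5 — load
T0 LOAD — after: cnt=5, r=5 — load
T2 LOAD — after: cnt=5, r=5 — load
T0 CAS — after: cnt=6, r=5 — ok
T0 LOAD — after: cnt=6, r=6 — load
T0 CAS — after: cnt=7, r=6 — ok
T1 CAS — after: cnt=7, r=5 — retry
T2 CAS — after: cnt=7, r=5 — retry
T3 LOAD — after: cnt=7, r=7 — load
T3 CAS — after: cnt=8, r=7 — ok
T3 LOAD — after: cnt=8, r=8 — load
T1 LOAD — after: cnt=8, r=8 — load
T1 CAS — after: cnt=9, r=8 — ok
T3 CAS — after: cnt=9, r=8 — retry
T0 LOAD — after: cnt=9, r=9 — load
T0 CAS — after: cnt=10, r=9 — ok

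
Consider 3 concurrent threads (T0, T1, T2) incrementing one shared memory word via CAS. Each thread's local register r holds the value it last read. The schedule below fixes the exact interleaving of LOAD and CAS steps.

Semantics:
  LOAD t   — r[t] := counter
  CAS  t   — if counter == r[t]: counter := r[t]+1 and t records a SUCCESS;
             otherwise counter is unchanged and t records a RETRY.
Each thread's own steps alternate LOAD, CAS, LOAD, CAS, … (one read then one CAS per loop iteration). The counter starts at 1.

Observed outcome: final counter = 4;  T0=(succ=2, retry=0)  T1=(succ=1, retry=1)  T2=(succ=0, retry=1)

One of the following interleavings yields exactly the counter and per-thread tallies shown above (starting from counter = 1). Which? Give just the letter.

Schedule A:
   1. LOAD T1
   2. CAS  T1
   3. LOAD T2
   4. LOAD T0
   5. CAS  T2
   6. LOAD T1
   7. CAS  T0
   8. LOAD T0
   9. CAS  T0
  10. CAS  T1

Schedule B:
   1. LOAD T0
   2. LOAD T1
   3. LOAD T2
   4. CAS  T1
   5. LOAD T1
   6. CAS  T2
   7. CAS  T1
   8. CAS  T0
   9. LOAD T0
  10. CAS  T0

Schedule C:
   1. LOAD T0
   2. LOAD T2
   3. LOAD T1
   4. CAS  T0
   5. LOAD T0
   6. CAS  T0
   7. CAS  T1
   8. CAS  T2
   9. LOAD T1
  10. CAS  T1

C

Run C:
T0 LOAD — after: cnt=1, r=1 — load
T2 LOAD — after: cnt=1, r=1 — load
T1 LOAD — after: cnt=1, r=1 — load
T0 CAS — after: cnt=2, r=1 — ok
T0 LOAD — after: cnt=2, r=2 — load
T0 CAS — after: cnt=3, r=2 — ok
T1 CAS — after: cnt=3, r=1 — retry
T2 CAS — after: cnt=3, r=1 — retry
T1 LOAD — after: cnt=3, r=3 — load
T1 CAS — after: cnt=4, r=3 — ok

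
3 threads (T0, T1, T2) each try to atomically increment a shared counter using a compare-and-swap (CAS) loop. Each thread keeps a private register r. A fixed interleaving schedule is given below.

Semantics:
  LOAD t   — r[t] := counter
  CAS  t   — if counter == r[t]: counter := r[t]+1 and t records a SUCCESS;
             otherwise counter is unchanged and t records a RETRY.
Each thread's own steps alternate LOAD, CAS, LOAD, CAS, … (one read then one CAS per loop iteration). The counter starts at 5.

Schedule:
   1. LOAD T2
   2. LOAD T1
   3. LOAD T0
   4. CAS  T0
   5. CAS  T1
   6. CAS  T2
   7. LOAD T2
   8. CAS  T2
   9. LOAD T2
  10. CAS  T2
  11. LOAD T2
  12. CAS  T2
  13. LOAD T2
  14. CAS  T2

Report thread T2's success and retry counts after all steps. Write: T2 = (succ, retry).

step 1: T2 LOAD ⇒ load; ctr=5 reg=5
step 2: T1 LOAD ⇒ load; ctr=5 reg=5
step 3: T0 LOAD ⇒ load; ctr=5 reg=5
step 4: T0 CAS ⇒ ok; ctr=6 reg=5
step 5: T1 CAS ⇒ retry; ctr=6 reg=5
step 6: T2 CAS ⇒ retry; ctr=6 reg=5
step 7: T2 LOAD ⇒ load; ctr=6 reg=6
step 8: T2 CAS ⇒ ok; ctr=7 reg=6
step 9: T2 LOAD ⇒ load; ctr=7 reg=7
step 10: T2 CAS ⇒ ok; ctr=8 reg=7
step 11: T2 LOAD ⇒ load; ctr=8 reg=8
step 12: T2 CAS ⇒ ok; ctr=9 reg=8
step 13: T2 LOAD ⇒ load; ctr=9 reg=9
step 14: T2 CAS ⇒ ok; ctr=10 reg=9

T2 = (4, 1)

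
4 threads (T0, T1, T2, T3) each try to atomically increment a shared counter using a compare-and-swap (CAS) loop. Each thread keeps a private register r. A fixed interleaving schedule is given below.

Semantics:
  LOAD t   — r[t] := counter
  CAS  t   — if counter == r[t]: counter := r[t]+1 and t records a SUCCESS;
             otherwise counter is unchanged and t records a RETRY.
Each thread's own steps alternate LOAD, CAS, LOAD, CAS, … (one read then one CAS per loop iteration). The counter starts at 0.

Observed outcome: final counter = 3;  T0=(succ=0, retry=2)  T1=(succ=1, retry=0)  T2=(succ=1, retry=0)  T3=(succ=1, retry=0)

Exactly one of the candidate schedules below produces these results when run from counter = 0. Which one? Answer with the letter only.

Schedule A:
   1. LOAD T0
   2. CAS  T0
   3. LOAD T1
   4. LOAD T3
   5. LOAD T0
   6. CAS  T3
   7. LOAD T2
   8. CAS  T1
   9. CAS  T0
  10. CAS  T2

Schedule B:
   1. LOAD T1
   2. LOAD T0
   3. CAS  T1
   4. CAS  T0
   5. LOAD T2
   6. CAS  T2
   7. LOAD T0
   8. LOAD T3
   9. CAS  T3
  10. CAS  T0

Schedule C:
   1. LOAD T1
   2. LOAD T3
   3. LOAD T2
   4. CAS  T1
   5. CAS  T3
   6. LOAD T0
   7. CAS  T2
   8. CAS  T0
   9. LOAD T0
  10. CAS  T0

B

Simulating candidate B:
1. LOAD T1 → mem=0 r[T1]=0 [LOAD]
2. LOAD T0 → mem=0 r[T0]=0 [LOAD]
3. CAS T1 → mem=1 r[T1]=0 [OK]
4. CAS T0 → mem=1 r[T0]=0 [RETRY]
5. LOAD T2 → mem=1 r[T2]=1 [LOAD]
6. CAS T2 → mem=2 r[T2]=1 [OK]
7. LOAD T0 → mem=2 r[T0]=2 [LOAD]
8. LOAD T3 → mem=2 r[T3]=2 [LOAD]
9. CAS T3 → mem=3 r[T3]=2 [OK]
10. CAS T0 → mem=3 r[T0]=2 [RETRY]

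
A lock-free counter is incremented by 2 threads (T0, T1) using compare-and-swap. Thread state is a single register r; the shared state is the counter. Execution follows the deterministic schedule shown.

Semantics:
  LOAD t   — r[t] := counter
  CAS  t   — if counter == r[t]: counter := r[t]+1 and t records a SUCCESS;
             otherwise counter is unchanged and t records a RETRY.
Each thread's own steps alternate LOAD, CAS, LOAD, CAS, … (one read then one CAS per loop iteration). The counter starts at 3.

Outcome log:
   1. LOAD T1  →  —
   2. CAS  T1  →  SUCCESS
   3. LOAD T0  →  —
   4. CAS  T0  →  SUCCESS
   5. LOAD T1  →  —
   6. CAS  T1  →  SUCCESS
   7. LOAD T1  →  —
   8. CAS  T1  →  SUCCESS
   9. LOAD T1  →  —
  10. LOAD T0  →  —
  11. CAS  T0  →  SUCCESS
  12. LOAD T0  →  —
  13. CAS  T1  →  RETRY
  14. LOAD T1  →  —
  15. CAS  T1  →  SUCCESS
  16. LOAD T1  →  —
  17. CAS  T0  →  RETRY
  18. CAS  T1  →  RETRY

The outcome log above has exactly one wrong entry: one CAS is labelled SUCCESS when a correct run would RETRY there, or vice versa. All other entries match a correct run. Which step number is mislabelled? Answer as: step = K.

Re-executing:
#1 T1 reads 3
#2 T1 CAS(3→4) writes; counter now 4
#3 T0 reads 4
#4 T0 CAS(4→5) writes; counter now 5
#5 T1 reads 5
#6 T1 CAS(5→6) writes; counter now 6
#7 T1 reads 6
#8 T1 CAS(6→7) writes; counter now 7
#9 T1 reads 7
#10 T0 reads 7
#11 T0 CAS(7→8) writes; counter now 8
#12 T0 reads 8
#13 T1 CAS(7→8) fails; counter now 8
#14 T1 reads 8
#15 T1 CAS(8→9) writes; counter now 9
#16 T1 reads 9
#17 T0 CAS(8→9) fails; counter now 9
#18 T1 CAS(9→10) writes; counter now 10
Mismatch at 18.

step = 18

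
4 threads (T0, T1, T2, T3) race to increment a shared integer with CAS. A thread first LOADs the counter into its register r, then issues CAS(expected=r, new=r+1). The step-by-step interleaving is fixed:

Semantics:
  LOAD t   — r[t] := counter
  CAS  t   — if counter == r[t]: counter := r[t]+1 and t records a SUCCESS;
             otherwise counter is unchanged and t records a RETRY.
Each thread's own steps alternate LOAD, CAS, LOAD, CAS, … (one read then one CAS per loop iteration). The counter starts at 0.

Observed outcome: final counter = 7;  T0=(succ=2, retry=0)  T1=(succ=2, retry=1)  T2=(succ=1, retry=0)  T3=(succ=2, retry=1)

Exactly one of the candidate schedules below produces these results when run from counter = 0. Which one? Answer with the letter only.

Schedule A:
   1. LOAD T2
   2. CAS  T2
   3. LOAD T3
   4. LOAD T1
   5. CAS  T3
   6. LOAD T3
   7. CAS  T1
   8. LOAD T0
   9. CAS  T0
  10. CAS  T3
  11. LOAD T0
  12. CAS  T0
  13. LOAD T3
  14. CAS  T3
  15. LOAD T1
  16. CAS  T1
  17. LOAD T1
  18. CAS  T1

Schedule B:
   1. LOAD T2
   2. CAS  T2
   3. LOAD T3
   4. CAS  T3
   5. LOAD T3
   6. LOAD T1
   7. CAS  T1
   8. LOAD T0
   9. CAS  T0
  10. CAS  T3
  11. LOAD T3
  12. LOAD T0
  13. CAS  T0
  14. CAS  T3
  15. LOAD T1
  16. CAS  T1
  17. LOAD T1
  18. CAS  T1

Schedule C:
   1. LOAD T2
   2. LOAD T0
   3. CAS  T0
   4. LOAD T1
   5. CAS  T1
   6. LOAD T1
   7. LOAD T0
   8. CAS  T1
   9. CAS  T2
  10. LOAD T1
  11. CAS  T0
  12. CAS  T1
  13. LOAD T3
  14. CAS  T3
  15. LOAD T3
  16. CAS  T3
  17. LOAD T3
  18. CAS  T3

Tracing schedule A:
   1) LOAD T2:  M=0  r_T2=0
   2) CAS  T2:  M=1  r_T2=0 ✓
   3) LOAD T3:  M=1  r_T3=1
   4) LOAD T1:  M=1  r_T1=1
   5) CAS  T3:  M=2  r_T3=1 ✓
   6) LOAD T3:  M=2  r_T3=2
   7) CAS  T1:  M=2  r_T1=1 ✗
   8) LOAD T0:  M=2  r_T0=2
   9) CAS  T0:  M=3  r_T0=2 ✓
  10) CAS  T3:  M=3  r_T3=2 ✗
  11) LOAD T0:  M=3  r_T0=3
  12) CAS  T0:  M=4  r_T0=3 ✓
  13) LOAD T3:  M=4  r_T3=4
  14) CAS  T3:  M=5  r_T3=4 ✓
  15) LOAD T1:  M=5  r_T1=5
  16) CAS  T1:  M=6  r_T1=5 ✓
  17) LOAD T1:  M=6  r_T1=6
  18) CAS  T1:  M=7  r_T1=6 ✓

A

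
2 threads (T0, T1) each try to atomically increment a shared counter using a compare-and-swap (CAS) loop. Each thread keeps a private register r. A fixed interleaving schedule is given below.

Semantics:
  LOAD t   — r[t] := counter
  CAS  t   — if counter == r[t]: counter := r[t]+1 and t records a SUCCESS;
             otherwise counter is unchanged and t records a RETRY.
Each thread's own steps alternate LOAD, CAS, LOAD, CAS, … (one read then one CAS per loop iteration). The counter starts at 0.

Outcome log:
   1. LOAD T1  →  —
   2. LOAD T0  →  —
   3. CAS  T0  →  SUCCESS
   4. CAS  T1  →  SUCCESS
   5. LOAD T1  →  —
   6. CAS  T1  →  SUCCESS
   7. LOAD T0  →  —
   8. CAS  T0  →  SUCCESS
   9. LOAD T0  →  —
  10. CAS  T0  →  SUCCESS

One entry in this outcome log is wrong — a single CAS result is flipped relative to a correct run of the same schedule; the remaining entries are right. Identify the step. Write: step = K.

Reference trace:
[1] T1.load  rd  (counter 0, T1.r 0)
[2] T0.load  rd  (counter 0, T0.r 0)
[3] T0.cas  hit  (counter 1, T0.r 0)
[4] T1.cas  miss  (counter 1, T1.r 0)
[5] T1.load  rd  (counter 1, T1.r 1)
[6] T1.cas  hit  (counter 2, T1.r 1)
[7] T0.load  rd  (counter 2, T0.r 2)
[8] T0.cas  hit  (counter 3, T0.r 2)
[9] T0.load  rd  (counter 3, T0.r 3)
[10] T0.cas  hit  (counter 4, T0.r 3)
Log disagrees first at step 4.

step = 4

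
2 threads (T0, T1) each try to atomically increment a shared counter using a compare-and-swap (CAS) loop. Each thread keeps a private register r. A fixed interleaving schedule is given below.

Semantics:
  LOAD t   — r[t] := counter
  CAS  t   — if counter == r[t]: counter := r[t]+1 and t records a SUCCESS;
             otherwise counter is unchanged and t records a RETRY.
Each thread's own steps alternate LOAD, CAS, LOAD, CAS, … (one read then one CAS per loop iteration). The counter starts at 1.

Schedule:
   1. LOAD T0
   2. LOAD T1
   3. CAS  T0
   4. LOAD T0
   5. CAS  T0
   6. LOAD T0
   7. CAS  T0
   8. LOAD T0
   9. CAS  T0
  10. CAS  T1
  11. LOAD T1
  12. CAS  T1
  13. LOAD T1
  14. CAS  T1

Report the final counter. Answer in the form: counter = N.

[1] T0.load  rd  (counter 1, T0.r 1)
[2] T1.load  rd  (counter 1, T1.r 1)
[3] T0.cas  hit  (counter 2, T0.r 1)
[4] T0.load  rd  (counter 2, T0.r 2)
[5] T0.cas  hit  (counter 3, T0.r 2)
[6] T0.load  rd  (counter 3, T0.r 3)
[7] T0.cas  hit  (counter 4, T0.r 3)
[8] T0.load  rd  (counter 4, T0.r 4)
[9] T0.cas  hit  (counter 5, T0.r 4)
[10] T1.cas  miss  (counter 5, T1.r 1)
[11] T1.load  rd  (counter 5, T1.r 5)
[12] T1.cas  hit  (counter 6, T1.r 5)
[13] T1.load  rd  (counter 6, T1.r 6)
[14] T1.cas  hit  (counter 7, T1.r 6)

counter = 7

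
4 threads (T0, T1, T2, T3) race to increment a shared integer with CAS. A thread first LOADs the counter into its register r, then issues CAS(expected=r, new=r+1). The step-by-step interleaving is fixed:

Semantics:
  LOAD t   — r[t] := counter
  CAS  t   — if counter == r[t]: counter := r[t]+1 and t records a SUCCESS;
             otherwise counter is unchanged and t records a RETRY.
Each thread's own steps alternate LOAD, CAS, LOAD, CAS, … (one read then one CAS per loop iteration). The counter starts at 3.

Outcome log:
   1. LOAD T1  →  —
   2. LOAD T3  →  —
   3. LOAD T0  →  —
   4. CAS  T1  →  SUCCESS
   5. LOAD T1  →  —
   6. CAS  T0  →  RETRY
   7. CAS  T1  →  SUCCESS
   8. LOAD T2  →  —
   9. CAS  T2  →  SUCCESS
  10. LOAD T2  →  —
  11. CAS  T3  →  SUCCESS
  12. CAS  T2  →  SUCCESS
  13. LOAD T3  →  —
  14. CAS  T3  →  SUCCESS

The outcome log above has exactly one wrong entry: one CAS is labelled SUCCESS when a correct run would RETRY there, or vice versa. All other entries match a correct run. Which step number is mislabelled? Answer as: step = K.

Correct run:
T1 LOAD — after: cnt=3, r=3 — load
T3 LOAD — after: cnt=3, r=3 — load
T0 LOAD — after: cnt=3, r=3 — load
T1 CAS — after: cnt=4, r=3 — ok
T1 LOAD — after: cnt=4, r=4 — load
T0 CAS — after: cnt=4, r=3 — retry
T1 CAS — after: cnt=5, r=4 — ok
T2 LOAD — after: cnt=5, r=5 — load
T2 CAS — after: cnt=6, r=5 — ok
T2 LOAD — after: cnt=6, r=6 — load
T3 CAS — after: cnt=6, r=3 — retry
T2 CAS — after: cnt=7, r=6 — ok
T3 LOAD — after: cnt=7, r=7 — load
T3 CAS — after: cnt=8, r=7 — ok
Flip is step 11.

step = 11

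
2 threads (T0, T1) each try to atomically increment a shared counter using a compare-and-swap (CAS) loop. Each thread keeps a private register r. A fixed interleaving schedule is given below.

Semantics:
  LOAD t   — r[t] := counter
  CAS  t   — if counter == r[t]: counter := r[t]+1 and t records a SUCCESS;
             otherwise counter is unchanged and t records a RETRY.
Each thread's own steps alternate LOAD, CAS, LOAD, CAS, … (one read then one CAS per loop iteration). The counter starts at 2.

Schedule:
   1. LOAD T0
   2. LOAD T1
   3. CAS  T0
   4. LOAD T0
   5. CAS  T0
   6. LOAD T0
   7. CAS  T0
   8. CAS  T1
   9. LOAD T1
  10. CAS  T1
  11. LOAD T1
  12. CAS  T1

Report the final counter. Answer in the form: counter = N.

1. LOAD T0 → mem=2 r[T0]=2 [LOAD]
2. LOAD T1 → mem=2 r[T1]=2 [LOAD]
3. CAS T0 → mem=3 r[T0]=2 [OK]
4. LOAD T0 → mem=3 r[T0]=3 [LOAD]
5. CAS T0 → mem=4 r[T0]=3 [OK]
6. LOAD T0 → mem=4 r[T0]=4 [LOAD]
7. CAS T0 → mem=5 r[T0]=4 [OK]
8. CAS T1 → mem=5 r[T1]=2 [RETRY]
9. LOAD T1 → mem=5 r[T1]=5 [LOAD]
10. CAS T1 → mem=6 r[T1]=5 [OK]
11. LOAD T1 → mem=6 r[T1]=6 [LOAD]
12. CAS T1 → mem=7 r[T1]=6 [OK]

counter = 7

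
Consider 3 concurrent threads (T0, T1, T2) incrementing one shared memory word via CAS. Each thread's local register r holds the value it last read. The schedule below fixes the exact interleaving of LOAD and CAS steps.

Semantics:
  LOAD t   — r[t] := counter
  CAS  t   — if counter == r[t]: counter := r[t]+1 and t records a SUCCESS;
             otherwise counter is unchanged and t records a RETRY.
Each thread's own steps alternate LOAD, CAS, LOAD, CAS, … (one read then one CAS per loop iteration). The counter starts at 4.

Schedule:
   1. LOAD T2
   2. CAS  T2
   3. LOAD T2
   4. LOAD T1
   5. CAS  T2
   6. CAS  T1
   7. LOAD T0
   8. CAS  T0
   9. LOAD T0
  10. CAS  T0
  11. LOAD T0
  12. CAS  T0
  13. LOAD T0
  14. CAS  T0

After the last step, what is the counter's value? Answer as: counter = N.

1. LOAD T2 → mem=4 r[T2]=4 [LOAD]
2. CAS T2 → mem=5 r[T2]=4 [OK]
3. LOAD T2 → mem=5 r[T2]=5 [LOAD]
4. LOAD T1 → mem=5 r[T1]=5 [LOAD]
5. CAS T2 → mem=6 r[T2]=5 [OK]
6. CAS T1 → mem=6 r[T1]=5 [RETRY]
7. LOAD T0 → mem=6 r[T0]=6 [LOAD]
8. CAS T0 → mem=7 r[T0]=6 [OK]
9. LOAD T0 → mem=7 r[T0]=7 [LOAD]
10. CAS T0 → mem=8 r[T0]=7 [OK]
11. LOAD T0 → mem=8 r[T0]=8 [LOAD]
12. CAS T0 → mem=9 r[T0]=8 [OK]
13. LOAD T0 → mem=9 r[T0]=9 [LOAD]
14. CAS T0 → mem=10 r[T0]=9 [OK]

counter = 10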